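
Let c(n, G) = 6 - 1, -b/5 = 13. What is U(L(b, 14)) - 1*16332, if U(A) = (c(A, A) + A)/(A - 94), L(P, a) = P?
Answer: -865576/53 ≈ -16332.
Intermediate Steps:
b = -65 (b = -5*13 = -65)
c(n, G) = 5
U(A) = (5 + A)/(-94 + A) (U(A) = (5 + A)/(A - 94) = (5 + A)/(-94 + A))
U(L(b, 14)) - 1*16332 = (5 - 65)/(-94 - 65) - 1*16332 = -60/(-159) - 16332 = -1/159*(-60) - 16332 = 20/53 - 16332 = -865576/53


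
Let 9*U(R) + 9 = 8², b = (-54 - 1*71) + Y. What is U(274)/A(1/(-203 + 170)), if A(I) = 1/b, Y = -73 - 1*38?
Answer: -12980/9 ≈ -1442.2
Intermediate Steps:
Y = -111 (Y = -73 - 38 = -111)
b = -236 (b = (-54 - 1*71) - 111 = (-54 - 71) - 111 = -125 - 111 = -236)
U(R) = 55/9 (U(R) = -1 + (⅑)*8² = -1 + (⅑)*64 = -1 + 64/9 = 55/9)
A(I) = -1/236 (A(I) = 1/(-236) = -1/236)
U(274)/A(1/(-203 + 170)) = 55/(9*(-1/236)) = (55/9)*(-236) = -12980/9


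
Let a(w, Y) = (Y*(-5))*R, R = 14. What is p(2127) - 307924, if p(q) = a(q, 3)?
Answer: -308134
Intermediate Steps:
a(w, Y) = -70*Y (a(w, Y) = (Y*(-5))*14 = -5*Y*14 = -70*Y)
p(q) = -210 (p(q) = -70*3 = -210)
p(2127) - 307924 = -210 - 307924 = -308134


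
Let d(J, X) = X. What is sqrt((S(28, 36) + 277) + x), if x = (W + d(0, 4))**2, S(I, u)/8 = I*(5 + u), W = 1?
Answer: 3*sqrt(1054) ≈ 97.396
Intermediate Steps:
S(I, u) = 8*I*(5 + u) (S(I, u) = 8*(I*(5 + u)) = 8*I*(5 + u))
x = 25 (x = (1 + 4)**2 = 5**2 = 25)
sqrt((S(28, 36) + 277) + x) = sqrt((8*28*(5 + 36) + 277) + 25) = sqrt((8*28*41 + 277) + 25) = sqrt((9184 + 277) + 25) = sqrt(9461 + 25) = sqrt(9486) = 3*sqrt(1054)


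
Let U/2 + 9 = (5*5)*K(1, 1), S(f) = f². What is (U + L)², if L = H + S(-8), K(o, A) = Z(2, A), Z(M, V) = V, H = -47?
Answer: 2401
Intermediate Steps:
K(o, A) = A
L = 17 (L = -47 + (-8)² = -47 + 64 = 17)
U = 32 (U = -18 + 2*((5*5)*1) = -18 + 2*(25*1) = -18 + 2*25 = -18 + 50 = 32)
(U + L)² = (32 + 17)² = 49² = 2401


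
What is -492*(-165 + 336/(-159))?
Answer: 4357644/53 ≈ 82220.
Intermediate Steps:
-492*(-165 + 336/(-159)) = -492*(-165 + 336*(-1/159)) = -492*(-165 - 112/53) = -492*(-8857/53) = 4357644/53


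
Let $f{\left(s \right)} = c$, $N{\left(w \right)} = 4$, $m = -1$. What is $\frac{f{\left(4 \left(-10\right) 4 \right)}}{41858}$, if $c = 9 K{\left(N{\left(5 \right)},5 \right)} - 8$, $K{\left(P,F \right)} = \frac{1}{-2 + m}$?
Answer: $- \frac{11}{41858} \approx -0.00026279$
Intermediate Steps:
$K{\left(P,F \right)} = - \frac{1}{3}$ ($K{\left(P,F \right)} = \frac{1}{-2 - 1} = \frac{1}{-3} = - \frac{1}{3}$)
$c = -11$ ($c = 9 \left(- \frac{1}{3}\right) - 8 = -3 - 8 = -11$)
$f{\left(s \right)} = -11$
$\frac{f{\left(4 \left(-10\right) 4 \right)}}{41858} = - \frac{11}{41858}$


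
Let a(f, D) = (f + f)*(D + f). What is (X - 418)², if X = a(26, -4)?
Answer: 527076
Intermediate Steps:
a(f, D) = 2*f*(D + f) (a(f, D) = (2*f)*(D + f) = 2*f*(D + f))
X = 1144 (X = 2*26*(-4 + 26) = 2*26*22 = 1144)
(X - 418)² = (1144 - 418)² = 726² = 527076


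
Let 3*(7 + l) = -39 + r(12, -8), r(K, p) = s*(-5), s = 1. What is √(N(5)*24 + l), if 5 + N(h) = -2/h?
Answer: I*√34035/15 ≈ 12.299*I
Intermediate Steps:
r(K, p) = -5 (r(K, p) = 1*(-5) = -5)
N(h) = -5 - 2/h
l = -65/3 (l = -7 + (-39 - 5)/3 = -7 + (⅓)*(-44) = -7 - 44/3 = -65/3 ≈ -21.667)
√(N(5)*24 + l) = √((-5 - 2/5)*24 - 65/3) = √((-5 - 2*⅕)*24 - 65/3) = √((-5 - ⅖)*24 - 65/3) = √(-27/5*24 - 65/3) = √(-648/5 - 65/3) = √(-2269/15) = I*√34035/15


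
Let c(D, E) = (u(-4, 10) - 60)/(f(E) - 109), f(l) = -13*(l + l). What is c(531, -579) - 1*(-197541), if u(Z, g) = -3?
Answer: 421750026/2135 ≈ 1.9754e+5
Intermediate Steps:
f(l) = -26*l
c(D, E) = -63/(-109 - 26*E) (c(D, E) = (-3 - 60)/(-26*E - 109) = -63/(-109 - 26*E))
c(531, -579) - 1*(-197541) = 63/(109 + 26*(-579)) - 1*(-197541) = 63/(109 - 15054) + 197541 = 63/(-14945) + 197541 = 63*(-1/14945) + 197541 = -9/2135 + 197541 = 421750026/2135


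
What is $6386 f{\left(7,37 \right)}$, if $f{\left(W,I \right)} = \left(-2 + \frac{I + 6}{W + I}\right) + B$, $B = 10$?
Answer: $\frac{1261235}{22} \approx 57329.0$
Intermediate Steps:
$f{\left(W,I \right)} = 8 + \frac{6 + I}{I + W}$ ($f{\left(W,I \right)} = \left(-2 + \frac{I + 6}{W + I}\right) + 10 = \left(-2 + \frac{6 + I}{I + W}\right) + 10 = 8 + \frac{6 + I}{I + W}$)
$6386 f{\left(7,37 \right)} = 6386 \frac{6 + 8 \cdot 7 + 9 \cdot 37}{37 + 7} = 6386 \frac{6 + 56 + 333}{44} = 6386 \cdot \frac{1}{44} \cdot 395 = 6386 \cdot \frac{395}{44} = \frac{1261235}{22}$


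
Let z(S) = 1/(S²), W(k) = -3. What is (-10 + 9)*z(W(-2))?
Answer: -⅑ ≈ -0.11111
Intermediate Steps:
z(S) = S⁻²
(-10 + 9)*z(W(-2)) = (-10 + 9)/(-3)² = -1*⅑ = -⅑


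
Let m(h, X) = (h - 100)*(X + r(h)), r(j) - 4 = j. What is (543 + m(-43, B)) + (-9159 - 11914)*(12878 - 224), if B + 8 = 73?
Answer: -266660917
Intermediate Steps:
r(j) = 4 + j
B = 65 (B = -8 + 73 = 65)
m(h, X) = (-100 + h)*(4 + X + h) (m(h, X) = (h - 100)*(X + (4 + h)) = (-100 + h)*(4 + X + h))
(543 + m(-43, B)) + (-9159 - 11914)*(12878 - 224) = (543 + (-400 + (-43)**2 - 100*65 - 96*(-43) + 65*(-43))) + (-9159 - 11914)*(12878 - 224) = (543 + (-400 + 1849 - 6500 + 4128 - 2795)) - 21073*12654 = (543 - 3718) - 266657742 = -3175 - 266657742 = -266660917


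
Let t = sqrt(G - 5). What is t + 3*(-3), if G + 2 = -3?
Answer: -9 + I*sqrt(10) ≈ -9.0 + 3.1623*I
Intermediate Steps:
G = -5 (G = -2 - 3 = -5)
t = I*sqrt(10) (t = sqrt(-5 - 5) = sqrt(-10) = I*sqrt(10) ≈ 3.1623*I)
t + 3*(-3) = I*sqrt(10) + 3*(-3) = I*sqrt(10) - 9 = -9 + I*sqrt(10)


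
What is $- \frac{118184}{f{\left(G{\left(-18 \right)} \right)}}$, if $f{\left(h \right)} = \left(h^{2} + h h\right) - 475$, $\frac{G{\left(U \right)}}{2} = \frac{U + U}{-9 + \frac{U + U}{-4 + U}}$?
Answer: $\frac{9572904}{22987} \approx 416.45$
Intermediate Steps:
$G{\left(U \right)} = \frac{4 U}{-9 + \frac{2 U}{-4 + U}}$ ($G{\left(U \right)} = 2 \frac{U + U}{-9 + \frac{U + U}{-4 + U}} = 2 \frac{2 U}{-9 + \frac{2 U}{-4 + U}} = \frac{4 U}{-9 + \frac{2 U}{-4 + U}}$)
$f{\left(h \right)} = -475 + 2 h^{2}$ ($f{\left(h \right)} = \left(h^{2} + h^{2}\right) - 475 = 2 h^{2} - 475 = -475 + 2 h^{2}$)
$- \frac{118184}{f{\left(G{\left(-18 \right)} \right)}} = - \frac{118184}{-475 + 2 \left(4 \left(-18\right) \frac{1}{-36 + 7 \left(-18\right)} \left(4 - -18\right)\right)^{2}} = - \frac{118184}{-475 + 2 \left(4 \left(-18\right) \frac{1}{-36 - 126} \left(4 + 18\right)\right)^{2}} = - \frac{118184}{-475 + 2 \left(4 \left(-18\right) \frac{1}{-162} \cdot 22\right)^{2}} = - \frac{118184}{-475 + 2 \left(4 \left(-18\right) \left(- \frac{1}{162}\right) 22\right)^{2}} = - \frac{118184}{-475 + 2 \left(\frac{88}{9}\right)^{2}} = - \frac{118184}{-475 + 2 \cdot \frac{7744}{81}} = - \frac{118184}{-475 + \frac{15488}{81}} = - \frac{118184}{- \frac{22987}{81}} = \left(-118184\right) \left(- \frac{81}{22987}\right) = \frac{9572904}{22987}$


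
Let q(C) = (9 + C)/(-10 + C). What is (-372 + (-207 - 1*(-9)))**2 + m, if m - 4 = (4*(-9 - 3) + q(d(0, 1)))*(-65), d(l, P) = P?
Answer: 2952866/9 ≈ 3.2810e+5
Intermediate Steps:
q(C) = (9 + C)/(-10 + C)
m = 28766/9 (m = 4 + (4*(-9 - 3) + (9 + 1)/(-10 + 1))*(-65) = 4 + (4*(-12) + 10/(-9))*(-65) = 4 + (-48 - 1/9*10)*(-65) = 4 + (-48 - 10/9)*(-65) = 4 - 442/9*(-65) = 4 + 28730/9 = 28766/9 ≈ 3196.2)
(-372 + (-207 - 1*(-9)))**2 + m = (-372 + (-207 - 1*(-9)))**2 + 28766/9 = (-372 + (-207 + 9))**2 + 28766/9 = (-372 - 198)**2 + 28766/9 = (-570)**2 + 28766/9 = 324900 + 28766/9 = 2952866/9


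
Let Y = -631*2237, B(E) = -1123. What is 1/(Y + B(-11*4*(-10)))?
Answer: -1/1412670 ≈ -7.0788e-7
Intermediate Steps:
Y = -1411547
1/(Y + B(-11*4*(-10))) = 1/(-1411547 - 1123) = 1/(-1412670) = -1/1412670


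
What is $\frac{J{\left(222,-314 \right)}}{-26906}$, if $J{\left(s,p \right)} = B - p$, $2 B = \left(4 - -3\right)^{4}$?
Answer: $- \frac{3029}{53812} \approx -0.056289$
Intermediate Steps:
$B = \frac{2401}{2}$ ($B = \frac{\left(4 - -3\right)^{4}}{2} = \frac{\left(4 + 3\right)^{4}}{2} = \frac{7^{4}}{2} = \frac{1}{2} \cdot 2401 = \frac{2401}{2} \approx 1200.5$)
$J{\left(s,p \right)} = \frac{2401}{2} - p$
$\frac{J{\left(222,-314 \right)}}{-26906} = \frac{\frac{2401}{2} - -314}{-26906} = \left(\frac{2401}{2} + 314\right) \left(- \frac{1}{26906}\right) = \frac{3029}{2} \left(- \frac{1}{26906}\right) = - \frac{3029}{53812}$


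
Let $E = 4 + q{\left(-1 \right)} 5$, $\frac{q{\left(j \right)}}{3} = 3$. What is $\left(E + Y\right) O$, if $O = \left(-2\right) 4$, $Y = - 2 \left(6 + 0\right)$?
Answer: $-296$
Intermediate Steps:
$q{\left(j \right)} = 9$ ($q{\left(j \right)} = 3 \cdot 3 = 9$)
$Y = -12$ ($Y = \left(-2\right) 6 = -12$)
$O = -8$
$E = 49$ ($E = 4 + 9 \cdot 5 = 4 + 45 = 49$)
$\left(E + Y\right) O = \left(49 - 12\right) \left(-8\right) = 37 \left(-8\right) = -296$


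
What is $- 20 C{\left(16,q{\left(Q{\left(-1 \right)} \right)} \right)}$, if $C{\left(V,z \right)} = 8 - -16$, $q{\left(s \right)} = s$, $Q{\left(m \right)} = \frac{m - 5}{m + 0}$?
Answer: $-480$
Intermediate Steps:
$Q{\left(m \right)} = \frac{-5 + m}{m}$
$C{\left(V,z \right)} = 24$ ($C{\left(V,z \right)} = 8 + 16 = 24$)
$- 20 C{\left(16,q{\left(Q{\left(-1 \right)} \right)} \right)} = \left(-20\right) 24 = -480$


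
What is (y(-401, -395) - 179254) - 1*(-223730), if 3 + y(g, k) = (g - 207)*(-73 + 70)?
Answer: 46297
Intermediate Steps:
y(g, k) = 618 - 3*g (y(g, k) = -3 + (g - 207)*(-73 + 70) = -3 + (-207 + g)*(-3) = -3 + (621 - 3*g) = 618 - 3*g)
(y(-401, -395) - 179254) - 1*(-223730) = ((618 - 3*(-401)) - 179254) - 1*(-223730) = ((618 + 1203) - 179254) + 223730 = (1821 - 179254) + 223730 = -177433 + 223730 = 46297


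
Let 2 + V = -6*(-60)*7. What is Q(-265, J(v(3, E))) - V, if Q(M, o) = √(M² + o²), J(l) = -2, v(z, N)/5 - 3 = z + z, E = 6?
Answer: -2518 + √70229 ≈ -2253.0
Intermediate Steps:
v(z, N) = 15 + 10*z (v(z, N) = 15 + 5*(z + z) = 15 + 5*(2*z) = 15 + 10*z)
V = 2518 (V = -2 - 6*(-60)*7 = -2 + 360*7 = -2 + 2520 = 2518)
Q(-265, J(v(3, E))) - V = √((-265)² + (-2)²) - 1*2518 = √(70225 + 4) - 2518 = √70229 - 2518 = -2518 + √70229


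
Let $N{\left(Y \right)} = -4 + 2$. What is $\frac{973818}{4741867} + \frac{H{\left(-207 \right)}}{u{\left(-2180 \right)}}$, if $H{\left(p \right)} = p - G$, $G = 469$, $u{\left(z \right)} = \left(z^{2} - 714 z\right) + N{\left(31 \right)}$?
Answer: $\frac{3070266203416}{14958025034953} \approx 0.20526$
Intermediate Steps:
$N{\left(Y \right)} = -2$
$u{\left(z \right)} = -2 + z^{2} - 714 z$ ($u{\left(z \right)} = \left(z^{2} - 714 z\right) - 2 = -2 + z^{2} - 714 z$)
$H{\left(p \right)} = -469 + p$ ($H{\left(p \right)} = p - 469 = -469 + p$)
$\frac{973818}{4741867} + \frac{H{\left(-207 \right)}}{u{\left(-2180 \right)}} = \frac{973818}{4741867} + \frac{-469 - 207}{-2 + \left(-2180\right)^{2} - -1556520} = 973818 \cdot \frac{1}{4741867} - \frac{676}{-2 + 4752400 + 1556520} = \frac{973818}{4741867} - \frac{676}{6308918} = \frac{973818}{4741867} - \frac{338}{3154459} = \frac{3070266203416}{14958025034953}$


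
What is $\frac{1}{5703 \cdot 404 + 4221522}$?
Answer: $\frac{1}{6525534} \approx 1.5324 \cdot 10^{-7}$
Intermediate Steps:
$\frac{1}{5703 \cdot 404 + 4221522} = \frac{1}{2304012 + 4221522} = \frac{1}{6525534}$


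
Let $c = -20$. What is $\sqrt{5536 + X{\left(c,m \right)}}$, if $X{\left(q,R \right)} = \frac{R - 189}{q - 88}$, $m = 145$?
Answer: $\frac{\sqrt{448449}}{9} \approx 74.407$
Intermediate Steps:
$X{\left(q,R \right)} = \frac{-189 + R}{-88 + q}$
$\sqrt{5536 + X{\left(c,m \right)}} = \sqrt{5536 + \frac{-189 + 145}{-88 - 20}} = \sqrt{5536 + \frac{1}{-108} \left(-44\right)} = \sqrt{5536 - - \frac{11}{27}} = \sqrt{5536 + \frac{11}{27}} = \sqrt{\frac{149483}{27}} = \frac{\sqrt{448449}}{9}$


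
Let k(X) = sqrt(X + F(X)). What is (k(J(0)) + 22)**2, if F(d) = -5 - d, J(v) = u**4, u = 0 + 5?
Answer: (22 + I*sqrt(5))**2 ≈ 479.0 + 98.387*I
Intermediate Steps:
u = 5
J(v) = 625 (J(v) = 5**4 = 625)
k(X) = I*sqrt(5) (k(X) = sqrt(X + (-5 - X)) = sqrt(-5) = I*sqrt(5))
(k(J(0)) + 22)**2 = (I*sqrt(5) + 22)**2 = (22 + I*sqrt(5))**2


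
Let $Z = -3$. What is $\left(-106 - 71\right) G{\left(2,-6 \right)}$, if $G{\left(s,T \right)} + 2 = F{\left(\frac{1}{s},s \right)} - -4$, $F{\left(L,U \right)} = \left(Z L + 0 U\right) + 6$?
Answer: $- \frac{2301}{2} \approx -1150.5$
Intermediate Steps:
$F{\left(L,U \right)} = 6 - 3 L$ ($F{\left(L,U \right)} = \left(- 3 L + 0 U\right) + 6 = \left(- 3 L + 0\right) + 6 = - 3 L + 6 = 6 - 3 L$)
$G{\left(s,T \right)} = 8 - \frac{3}{s}$ ($G{\left(s,T \right)} = -2 + \left(\left(6 - \frac{3}{s}\right) - -4\right) = -2 + \left(\left(6 - \frac{3}{s}\right) + 4\right) = -2 + \left(10 - \frac{3}{s}\right) = 8 - \frac{3}{s}$)
$\left(-106 - 71\right) G{\left(2,-6 \right)} = \left(-106 - 71\right) \left(8 - \frac{3}{2}\right) = - 177 \left(8 - \frac{3}{2}\right) = \left(-177\right) \frac{13}{2} = - \frac{2301}{2}$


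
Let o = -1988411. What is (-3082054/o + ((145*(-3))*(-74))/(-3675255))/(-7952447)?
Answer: -750888494912/3874388423933224189 ≈ -1.9381e-7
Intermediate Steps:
(-3082054/o + ((145*(-3))*(-74))/(-3675255))/(-7952447) = (-3082054/(-1988411) + ((145*(-3))*(-74))/(-3675255))/(-7952447) = (-3082054*(-1/1988411) - 435*(-74)*(-1/3675255))*(-1/7952447) = (3082054/1988411 + 32190*(-1/3675255))*(-1/7952447) = (3082054/1988411 - 2146/245017)*(-1/7952447) = (750888494912/487194497987)*(-1/7952447) = -750888494912/3874388423933224189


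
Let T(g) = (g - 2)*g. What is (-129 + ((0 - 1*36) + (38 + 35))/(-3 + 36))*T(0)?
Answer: 0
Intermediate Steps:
T(g) = g*(-2 + g) (T(g) = (-2 + g)*g = g*(-2 + g))
(-129 + ((0 - 1*36) + (38 + 35))/(-3 + 36))*T(0) = (-129 + ((0 - 1*36) + (38 + 35))/(-3 + 36))*(0*(-2 + 0)) = (-129 + ((0 - 36) + 73)/33)*(0*(-2)) = (-129 + (-36 + 73)*(1/33))*0 = (-129 + 37*(1/33))*0 = (-129 + 37/33)*0 = -4220/33*0 = 0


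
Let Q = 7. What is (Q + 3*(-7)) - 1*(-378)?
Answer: 364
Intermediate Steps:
(Q + 3*(-7)) - 1*(-378) = (7 + 3*(-7)) - 1*(-378) = (7 - 21) + 378 = -14 + 378 = 364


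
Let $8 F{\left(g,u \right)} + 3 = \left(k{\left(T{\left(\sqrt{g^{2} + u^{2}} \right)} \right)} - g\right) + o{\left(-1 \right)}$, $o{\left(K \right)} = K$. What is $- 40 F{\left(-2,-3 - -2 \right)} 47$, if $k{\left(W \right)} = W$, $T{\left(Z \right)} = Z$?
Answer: $470 - 235 \sqrt{5} \approx -55.476$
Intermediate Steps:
$F{\left(g,u \right)} = - \frac{1}{2} - \frac{g}{8} + \frac{\sqrt{g^{2} + u^{2}}}{8}$ ($F{\left(g,u \right)} = - \frac{3}{8} + \frac{\left(\sqrt{g^{2} + u^{2}} - g\right) - 1}{8} = - \frac{3}{8} + \frac{-1 + \sqrt{g^{2} + u^{2}} - g}{8} = - \frac{3}{8} - \left(\frac{1}{8} - \frac{\sqrt{g^{2} + u^{2}}}{8} + \frac{g}{8}\right) = - \frac{1}{2} - \frac{g}{8} + \frac{\sqrt{g^{2} + u^{2}}}{8}$)
$- 40 F{\left(-2,-3 - -2 \right)} 47 = - 40 \left(- \frac{1}{2} - - \frac{1}{4} + \frac{\sqrt{\left(-2\right)^{2} + \left(-3 - -2\right)^{2}}}{8}\right) 47 = - 40 \left(- \frac{1}{2} + \frac{1}{4} + \frac{\sqrt{4 + \left(-3 + 2\right)^{2}}}{8}\right) 47 = - 40 \left(- \frac{1}{2} + \frac{1}{4} + \frac{\sqrt{4 + \left(-1\right)^{2}}}{8}\right) 47 = - 40 \left(- \frac{1}{2} + \frac{1}{4} + \frac{\sqrt{4 + 1}}{8}\right) 47 = - 40 \left(- \frac{1}{2} + \frac{1}{4} + \frac{\sqrt{5}}{8}\right) 47 = - 40 \left(- \frac{1}{4} + \frac{\sqrt{5}}{8}\right) 47 = \left(10 - 5 \sqrt{5}\right) 47 = 470 - 235 \sqrt{5}$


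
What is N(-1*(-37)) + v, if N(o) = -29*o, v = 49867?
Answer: 48794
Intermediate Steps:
N(-1*(-37)) + v = -(-29)*(-37) + 49867 = -29*37 + 49867 = -1073 + 49867 = 48794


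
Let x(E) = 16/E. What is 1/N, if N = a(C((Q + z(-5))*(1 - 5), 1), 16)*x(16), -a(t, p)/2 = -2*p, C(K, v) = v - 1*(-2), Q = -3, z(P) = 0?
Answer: 1/64 ≈ 0.015625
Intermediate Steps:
C(K, v) = 2 + v (C(K, v) = v + 2 = 2 + v)
a(t, p) = 4*p (a(t, p) = -(-4)*p = 4*p)
N = 64 (N = (4*16)*(16/16) = 64*(16*(1/16)) = 64*1 = 64)
1/N = 1/64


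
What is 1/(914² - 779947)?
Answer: 1/55449 ≈ 1.8035e-5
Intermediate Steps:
1/(914² - 779947) = 1/(835396 - 779947) = 1/55449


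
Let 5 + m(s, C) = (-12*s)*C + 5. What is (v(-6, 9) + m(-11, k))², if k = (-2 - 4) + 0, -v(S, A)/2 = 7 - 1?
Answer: 646416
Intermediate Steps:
v(S, A) = -12 (v(S, A) = -2*(7 - 1) = -2*6 = -12)
k = -6 (k = -6 + 0 = -6)
m(s, C) = -12*C*s (m(s, C) = -5 + ((-12*s)*C + 5) = -5 + (-12*C*s + 5) = -5 + (5 - 12*C*s) = -12*C*s)
(v(-6, 9) + m(-11, k))² = (-12 - 12*(-6)*(-11))² = (-12 - 792)² = (-804)² = 646416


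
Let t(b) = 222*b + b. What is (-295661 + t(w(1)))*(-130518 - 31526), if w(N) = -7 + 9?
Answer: 47837819460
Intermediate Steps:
w(N) = 2
t(b) = 223*b
(-295661 + t(w(1)))*(-130518 - 31526) = (-295661 + 223*2)*(-130518 - 31526) = (-295661 + 446)*(-162044) = -295215*(-162044) = 47837819460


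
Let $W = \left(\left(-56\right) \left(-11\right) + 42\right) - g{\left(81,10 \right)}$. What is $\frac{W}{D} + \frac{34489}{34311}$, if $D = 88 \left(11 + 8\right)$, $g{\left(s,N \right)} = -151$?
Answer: $\frac{85423207}{57367992} \approx 1.489$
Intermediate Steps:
$D = 1672$ ($D = 88 \cdot 19 = 1672$)
$W = 809$ ($W = \left(\left(-56\right) \left(-11\right) + 42\right) - -151 = \left(616 + 42\right) + 151 = 658 + 151 = 809$)
$\frac{W}{D} + \frac{34489}{34311} = \frac{809}{1672} + \frac{34489}{34311} = \frac{85423207}{57367992}$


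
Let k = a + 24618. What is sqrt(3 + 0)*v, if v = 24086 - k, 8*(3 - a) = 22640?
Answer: 2295*sqrt(3) ≈ 3975.1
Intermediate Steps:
a = -2827 (a = 3 - 1/8*22640 = 3 - 2830 = -2827)
k = 21791 (k = -2827 + 24618 = 21791)
v = 2295 (v = 24086 - 1*21791 = 24086 - 21791 = 2295)
sqrt(3 + 0)*v = sqrt(3 + 0)*2295 = sqrt(3)*2295 = 2295*sqrt(3)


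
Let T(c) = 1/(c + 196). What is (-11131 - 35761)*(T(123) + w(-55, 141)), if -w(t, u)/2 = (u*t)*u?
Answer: -32712998253572/319 ≈ -1.0255e+11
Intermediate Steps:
T(c) = 1/(196 + c)
w(t, u) = -2*t*u² (w(t, u) = -2*u*t*u = -2*t*u*u = -2*t*u²)
(-11131 - 35761)*(T(123) + w(-55, 141)) = (-11131 - 35761)*(1/(196 + 123) - 2*(-55)*141²) = -46892*(1/319 - 2*(-55)*19881) = -46892*(1/319 + 2186910) = -46892*697624291/319 = -32712998253572/319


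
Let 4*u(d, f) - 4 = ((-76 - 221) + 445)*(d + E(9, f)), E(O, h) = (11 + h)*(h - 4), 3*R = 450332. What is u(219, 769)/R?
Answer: 16564503/112583 ≈ 147.13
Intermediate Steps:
R = 450332/3 (R = (1/3)*450332 = 450332/3 ≈ 1.5011e+5)
E(O, h) = (-4 + h)*(11 + h) (E(O, h) = (11 + h)*(-4 + h) = (-4 + h)*(11 + h))
u(d, f) = -1627 + 37*d + 37*f**2 + 259*f (u(d, f) = 1 + (((-76 - 221) + 445)*(d + (-44 + f**2 + 7*f)))/4 = 1 + ((-297 + 445)*(-44 + d + f**2 + 7*f))/4 = 1 + (148*(-44 + d + f**2 + 7*f))/4 = 1 + (-6512 + 148*d + 148*f**2 + 1036*f)/4 = 1 + (-1628 + 37*d + 37*f**2 + 259*f) = -1627 + 37*d + 37*f**2 + 259*f)
u(219, 769)/R = (-1627 + 37*219 + 37*769**2 + 259*769)/(450332/3) = (-1627 + 8103 + 37*591361 + 199171)*(3/450332) = (-1627 + 8103 + 21880357 + 199171)*(3/450332) = 22086004*(3/450332) = 16564503/112583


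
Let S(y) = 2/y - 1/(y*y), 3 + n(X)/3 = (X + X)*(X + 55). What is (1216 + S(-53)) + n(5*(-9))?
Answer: -4193944/2809 ≈ -1493.0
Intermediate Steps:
n(X) = -9 + 6*X*(55 + X) (n(X) = -9 + 3*((X + X)*(X + 55)) = -9 + 3*((2*X)*(55 + X)) = -9 + 3*(2*X*(55 + X)) = -9 + 6*X*(55 + X))
S(y) = -1/y**2 + 2/y (S(y) = 2/y - 1/(y**2) = 2/y - 1/y**2 = -1/y**2 + 2/y)
(1216 + S(-53)) + n(5*(-9)) = (1216 + (-1 + 2*(-53))/(-53)**2) + (-9 + 6*(5*(-9))**2 + 330*(5*(-9))) = (1216 + (-1 - 106)/2809) + (-9 + 6*(-45)**2 + 330*(-45)) = (1216 + (1/2809)*(-107)) + (-9 + 6*2025 - 14850) = (1216 - 107/2809) + (-9 + 12150 - 14850) = 3415637/2809 - 2709 = -4193944/2809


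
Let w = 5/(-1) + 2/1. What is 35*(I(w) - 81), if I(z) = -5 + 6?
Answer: -2800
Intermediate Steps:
w = -3 (w = 5*(-1) + 2*1 = -5 + 2 = -3)
I(z) = 1
35*(I(w) - 81) = 35*(1 - 81) = 35*(-80) = -2800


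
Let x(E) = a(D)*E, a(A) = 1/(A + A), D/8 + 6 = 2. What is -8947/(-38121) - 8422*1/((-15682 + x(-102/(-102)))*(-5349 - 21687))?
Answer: 20229433755895/86200013250837 ≈ 0.23468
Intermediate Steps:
D = -32 (D = -48 + 8*2 = -48 + 16 = -32)
a(A) = 1/(2*A)
x(E) = -E/64 (x(E) = ((½)/(-32))*E = ((½)*(-1/32))*E = -E/64)
-8947/(-38121) - 8422*1/((-15682 + x(-102/(-102)))*(-5349 - 21687)) = -8947/(-38121) - 8422*1/((-15682 - (-51)/(32*(-102)))*(-5349 - 21687)) = -8947*(-1/38121) - 8422*(-1/(27036*(-15682 - (-51)*(-1)/(32*102)))) = 8947/38121 - 8422*(-1/(27036*(-15682 - 1/64*1))) = 8947/38121 - 8422*(-1/(27036*(-15682 - 1/64))) = 8947/38121 - 8422/((-1003649/64*(-27036))) = 8947/38121 - 8422/6783663591/16 = 8947/38121 - 8422*16/6783663591 = 8947/38121 - 134752/6783663591 = 20229433755895/86200013250837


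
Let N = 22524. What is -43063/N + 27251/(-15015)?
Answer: -60018689/16104660 ≈ -3.7268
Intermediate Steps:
-43063/N + 27251/(-15015) = -43063/22524 + 27251/(-15015) = -43063*1/22524 + 27251*(-1/15015) = -43063/22524 - 3893/2145 = -60018689/16104660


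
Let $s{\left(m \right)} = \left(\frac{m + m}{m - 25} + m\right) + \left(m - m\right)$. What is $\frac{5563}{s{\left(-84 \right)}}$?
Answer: $- \frac{606367}{8988} \approx -67.464$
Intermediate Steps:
$s{\left(m \right)} = m + \frac{2 m}{-25 + m}$ ($s{\left(m \right)} = \left(\frac{2 m}{-25 + m} + m\right) + 0 = \left(m + \frac{2 m}{-25 + m}\right) + 0 = m + \frac{2 m}{-25 + m}$)
$\frac{5563}{s{\left(-84 \right)}} = \frac{5563}{\left(-84\right) \frac{1}{-25 - 84} \left(-23 - 84\right)} = \frac{5563}{\left(-84\right) \frac{1}{-109} \left(-107\right)} = \frac{5563}{\left(-84\right) \left(- \frac{1}{109}\right) \left(-107\right)} = \frac{5563}{- \frac{8988}{109}} = 5563 \left(- \frac{109}{8988}\right) = - \frac{606367}{8988}$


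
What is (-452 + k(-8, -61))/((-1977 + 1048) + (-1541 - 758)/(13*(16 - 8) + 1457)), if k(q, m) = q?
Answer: 179515/363117 ≈ 0.49437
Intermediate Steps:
(-452 + k(-8, -61))/((-1977 + 1048) + (-1541 - 758)/(13*(16 - 8) + 1457)) = (-452 - 8)/((-1977 + 1048) + (-1541 - 758)/(13*(16 - 8) + 1457)) = -460/(-929 - 2299/(13*8 + 1457)) = -460/(-929 - 2299/(104 + 1457)) = -460/(-929 - 2299/1561) = -460/(-1452468/1561) = -460*(-1561/1452468) = 179515/363117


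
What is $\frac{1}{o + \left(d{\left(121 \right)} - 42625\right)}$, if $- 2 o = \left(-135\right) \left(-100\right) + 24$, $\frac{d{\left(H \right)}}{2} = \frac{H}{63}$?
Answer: $- \frac{63}{3111139} \approx -2.025 \cdot 10^{-5}$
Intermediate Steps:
$d{\left(H \right)} = \frac{2 H}{63}$ ($d{\left(H \right)} = 2 \frac{H}{63} = \frac{2 H}{63}$)
$o = -6762$ ($o = - \frac{\left(-135\right) \left(-100\right) + 24}{2} = - \frac{13500 + 24}{2} = \left(- \frac{1}{2}\right) 13524 = -6762$)
$\frac{1}{o + \left(d{\left(121 \right)} - 42625\right)} = \frac{1}{-6762 + \left(\frac{2}{63} \cdot 121 - 42625\right)} = \frac{1}{-6762 + \left(\frac{242}{63} - 42625\right)} = \frac{1}{-6762 - \frac{2685133}{63}} = \frac{1}{- \frac{3111139}{63}} = - \frac{63}{3111139}$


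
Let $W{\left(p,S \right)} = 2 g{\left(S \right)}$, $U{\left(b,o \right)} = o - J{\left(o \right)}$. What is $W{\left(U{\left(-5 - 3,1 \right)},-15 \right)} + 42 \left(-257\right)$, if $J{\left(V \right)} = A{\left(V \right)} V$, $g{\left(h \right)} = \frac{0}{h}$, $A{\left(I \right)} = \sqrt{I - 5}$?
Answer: $-10794$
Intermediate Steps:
$A{\left(I \right)} = \sqrt{-5 + I}$
$g{\left(h \right)} = 0$
$J{\left(V \right)} = V \sqrt{-5 + V}$ ($J{\left(V \right)} = \sqrt{-5 + V} V = V \sqrt{-5 + V}$)
$U{\left(b,o \right)} = o - o \sqrt{-5 + o}$
$W{\left(p,S \right)} = 0$ ($W{\left(p,S \right)} = 2 \cdot 0 = 0$)
$W{\left(U{\left(-5 - 3,1 \right)},-15 \right)} + 42 \left(-257\right) = 0 + 42 \left(-257\right) = 0 - 10794 = -10794$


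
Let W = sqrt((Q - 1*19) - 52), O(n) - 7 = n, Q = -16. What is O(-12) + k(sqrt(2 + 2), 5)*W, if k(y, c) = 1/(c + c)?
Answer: -5 + I*sqrt(87)/10 ≈ -5.0 + 0.93274*I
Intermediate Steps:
O(n) = 7 + n
k(y, c) = 1/(2*c)
W = I*sqrt(87) (W = sqrt((-16 - 1*19) - 52) = sqrt((-16 - 19) - 52) = sqrt(-35 - 52) = sqrt(-87) = I*sqrt(87) ≈ 9.3274*I)
O(-12) + k(sqrt(2 + 2), 5)*W = (7 - 12) + ((1/2)/5)*(I*sqrt(87)) = -5 + ((1/2)*(1/5))*(I*sqrt(87)) = -5 + (I*sqrt(87))/10 = -5 + I*sqrt(87)/10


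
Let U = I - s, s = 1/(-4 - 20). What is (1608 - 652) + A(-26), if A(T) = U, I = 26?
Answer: 23569/24 ≈ 982.04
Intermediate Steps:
s = -1/24 (s = 1/(-24) = -1/24 ≈ -0.041667)
U = 625/24 (U = 26 - 1*(-1/24) = 26 + 1/24 = 625/24 ≈ 26.042)
A(T) = 625/24
(1608 - 652) + A(-26) = (1608 - 652) + 625/24 = 956 + 625/24 = 23569/24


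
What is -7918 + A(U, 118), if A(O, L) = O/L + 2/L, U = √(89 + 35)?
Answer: -467161/59 + √31/59 ≈ -7917.9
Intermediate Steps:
U = 2*√31 (U = √124 = 2*√31 ≈ 11.136)
A(O, L) = 2/L + O/L
-7918 + A(U, 118) = -7918 + (2 + 2*√31)/118 = -7918 + (1/59 + √31/59) = -467161/59 + √31/59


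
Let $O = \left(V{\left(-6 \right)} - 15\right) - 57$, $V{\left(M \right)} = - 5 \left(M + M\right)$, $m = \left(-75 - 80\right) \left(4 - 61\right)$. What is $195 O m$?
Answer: $-20673900$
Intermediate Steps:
$m = 8835$ ($m = \left(-155\right) \left(-57\right) = 8835$)
$V{\left(M \right)} = - 10 M$ ($V{\left(M \right)} = - 5 \cdot 2 M = - 10 M$)
$O = -12$ ($O = \left(\left(-10\right) \left(-6\right) - 15\right) - 57 = \left(60 - 15\right) - 57 = 45 - 57 = -12$)
$195 O m = 195 \left(-12\right) 8835 = \left(-2340\right) 8835 = -20673900$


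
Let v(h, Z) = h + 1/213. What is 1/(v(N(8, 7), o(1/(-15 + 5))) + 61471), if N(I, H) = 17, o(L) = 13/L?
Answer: 213/13096945 ≈ 1.6263e-5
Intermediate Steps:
v(h, Z) = 1/213 + h (v(h, Z) = h + 1/213 = 1/213 + h)
1/(v(N(8, 7), o(1/(-15 + 5))) + 61471) = 1/((1/213 + 17) + 61471) = 1/(3622/213 + 61471) = 1/(13096945/213) = 213/13096945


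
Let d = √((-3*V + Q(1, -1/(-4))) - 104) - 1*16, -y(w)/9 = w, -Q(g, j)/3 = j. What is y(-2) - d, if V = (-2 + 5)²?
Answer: 34 - I*√527/2 ≈ 34.0 - 11.478*I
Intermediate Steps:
V = 9 (V = 3² = 9)
Q(g, j) = -3*j
y(w) = -9*w
d = -16 + I*√527/2 (d = √((-3*9 - (-3)/(-4)) - 104) - 1*16 = √((-27 - (-3)*(-1)/4) - 104) - 16 = √((-27 - 3*¼) - 104) - 16 = √((-27 - ¾) - 104) - 16 = √(-111/4 - 104) - 16 = √(-527/4) - 16 = I*√527/2 - 16 = -16 + I*√527/2 ≈ -16.0 + 11.478*I)
y(-2) - d = -9*(-2) - (-16 + I*√527/2) = 18 + (16 - I*√527/2) = 34 - I*√527/2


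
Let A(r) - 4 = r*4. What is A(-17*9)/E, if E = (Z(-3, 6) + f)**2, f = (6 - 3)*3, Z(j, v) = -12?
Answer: -608/9 ≈ -67.556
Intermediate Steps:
A(r) = 4 + 4*r (A(r) = 4 + r*4 = 4 + 4*r)
f = 9 (f = 3*3 = 9)
E = 9 (E = (-12 + 9)**2 = (-3)**2 = 9)
A(-17*9)/E = (4 + 4*(-17*9))/9 = (4 + 4*(-153))*(1/9) = (4 - 612)*(1/9) = -608*1/9 = -608/9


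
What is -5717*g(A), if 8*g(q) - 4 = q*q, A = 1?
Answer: -28585/8 ≈ -3573.1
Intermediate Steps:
g(q) = ½ + q²/8 (g(q) = ½ + (q*q)/8 = ½ + q²/8)
-5717*g(A) = -5717*(½ + (⅛)*1²) = -5717*(½ + (⅛)*1) = -5717*(½ + ⅛) = -5717*5/8 = -28585/8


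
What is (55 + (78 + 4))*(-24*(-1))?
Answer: 3288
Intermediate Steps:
(55 + (78 + 4))*(-24*(-1)) = (55 + 82)*24 = 137*24 = 3288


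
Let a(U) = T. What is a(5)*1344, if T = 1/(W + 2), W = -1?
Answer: 1344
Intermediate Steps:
T = 1 (T = 1/(-1 + 2) = 1/1 = 1)
a(U) = 1
a(5)*1344 = 1*1344 = 1344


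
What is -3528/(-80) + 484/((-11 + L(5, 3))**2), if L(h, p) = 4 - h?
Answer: 8543/180 ≈ 47.461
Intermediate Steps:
-3528/(-80) + 484/((-11 + L(5, 3))**2) = -3528/(-80) + 484/((-11 + (4 - 1*5))**2) = -3528*(-1/80) + 484/((-11 + (4 - 5))**2) = 441/10 + 484/((-11 - 1)**2) = 441/10 + 484/((-12)**2) = 441/10 + 484/144 = 441/10 + 484*(1/144) = 441/10 + 121/36 = 8543/180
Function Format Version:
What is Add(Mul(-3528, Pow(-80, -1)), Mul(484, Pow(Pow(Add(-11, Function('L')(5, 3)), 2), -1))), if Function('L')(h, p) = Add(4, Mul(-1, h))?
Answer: Rational(8543, 180) ≈ 47.461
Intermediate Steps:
Add(Mul(-3528, Pow(-80, -1)), Mul(484, Pow(Pow(Add(-11, Function('L')(5, 3)), 2), -1))) = Add(Mul(-3528, Pow(-80, -1)), Mul(484, Pow(Pow(Add(-11, Add(4, Mul(-1, 5))), 2), -1))) = Add(Mul(-3528, Rational(-1, 80)), Mul(484, Pow(Pow(Add(-11, Add(4, -5)), 2), -1))) = Add(Rational(441, 10), Mul(484, Pow(Pow(Add(-11, -1), 2), -1))) = Add(Rational(441, 10), Mul(484, Pow(Pow(-12, 2), -1))) = Add(Rational(441, 10), Mul(484, Pow(144, -1))) = Add(Rational(441, 10), Mul(484, Rational(1, 144))) = Add(Rational(441, 10), Rational(121, 36)) = Rational(8543, 180)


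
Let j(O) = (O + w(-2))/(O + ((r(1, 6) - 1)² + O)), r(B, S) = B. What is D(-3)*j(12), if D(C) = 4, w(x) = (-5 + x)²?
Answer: 61/6 ≈ 10.167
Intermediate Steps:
j(O) = (49 + O)/(2*O) (j(O) = (O + (-5 - 2)²)/(O + ((1 - 1)² + O)) = (O + (-7)²)/(O + (0² + O)) = (O + 49)/(O + (0 + O)) = (49 + O)/(O + O) = (49 + O)/((2*O)) = (49 + O)*(1/(2*O)) = (49 + O)/(2*O))
D(-3)*j(12) = 4*((½)*(49 + 12)/12) = 4*((½)*(1/12)*61) = 4*(61/24) = 61/6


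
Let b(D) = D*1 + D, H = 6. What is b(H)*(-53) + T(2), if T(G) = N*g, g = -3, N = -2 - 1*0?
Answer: -630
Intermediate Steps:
N = -2 (N = -2 + 0 = -2)
T(G) = 6 (T(G) = -2*(-3) = 6)
b(D) = 2*D (b(D) = D + D = 2*D)
b(H)*(-53) + T(2) = (2*6)*(-53) + 6 = 12*(-53) + 6 = -636 + 6 = -630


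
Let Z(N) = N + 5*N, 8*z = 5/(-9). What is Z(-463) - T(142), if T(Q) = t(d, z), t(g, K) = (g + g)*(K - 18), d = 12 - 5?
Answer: -90901/36 ≈ -2525.0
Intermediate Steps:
d = 7
z = -5/72 (z = (5/(-9))/8 = (5*(-⅑))/8 = (⅛)*(-5/9) = -5/72 ≈ -0.069444)
t(g, K) = 2*g*(-18 + K) (t(g, K) = (2*g)*(-18 + K) = 2*g*(-18 + K))
Z(N) = 6*N
T(Q) = -9107/36 (T(Q) = 2*7*(-18 - 5/72) = 2*7*(-1301/72) = -9107/36)
Z(-463) - T(142) = 6*(-463) - 1*(-9107/36) = -2778 + 9107/36 = -90901/36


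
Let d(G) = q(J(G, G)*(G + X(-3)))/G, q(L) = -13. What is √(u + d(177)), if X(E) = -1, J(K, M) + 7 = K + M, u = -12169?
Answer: I*√381244902/177 ≈ 110.31*I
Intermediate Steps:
J(K, M) = -7 + K + M (J(K, M) = -7 + (K + M) = -7 + K + M)
d(G) = -13/G
√(u + d(177)) = √(-12169 - 13/177) = √(-2153926/177) = I*√381244902/177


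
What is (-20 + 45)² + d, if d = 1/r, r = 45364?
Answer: 28352501/45364 ≈ 625.00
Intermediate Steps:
d = 1/45364 ≈ 2.2044e-5
(-20 + 45)² + d = (-20 + 45)² + 1/45364 = 25² + 1/45364 = 625 + 1/45364 = 28352501/45364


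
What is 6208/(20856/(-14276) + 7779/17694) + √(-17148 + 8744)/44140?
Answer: -130678164096/21497755 + I*√2101/22070 ≈ -6078.7 + 0.0020769*I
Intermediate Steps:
6208/(20856/(-14276) + 7779/17694) + √(-17148 + 8744)/44140 = 6208/(20856*(-1/14276) + 7779*(1/17694)) + √(-8404)*(1/44140) = 6208/(-5214/3569 + 2593/5898) + (2*I*√2101)*(1/44140) = 6208/(-21497755/21049962) + I*√2101/22070 = 6208*(-21049962/21497755) + I*√2101/22070 = -130678164096/21497755 + I*√2101/22070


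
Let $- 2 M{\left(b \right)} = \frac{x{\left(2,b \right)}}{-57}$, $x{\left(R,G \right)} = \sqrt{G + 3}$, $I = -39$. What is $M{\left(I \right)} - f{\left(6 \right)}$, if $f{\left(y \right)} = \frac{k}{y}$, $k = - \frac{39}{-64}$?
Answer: $- \frac{13}{128} + \frac{i}{19} \approx -0.10156 + 0.052632 i$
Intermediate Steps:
$x{\left(R,G \right)} = \sqrt{3 + G}$
$k = \frac{39}{64}$ ($k = \left(-39\right) \left(- \frac{1}{64}\right) = \frac{39}{64} \approx 0.60938$)
$f{\left(y \right)} = \frac{39}{64 y}$
$M{\left(b \right)} = \frac{\sqrt{3 + b}}{114}$ ($M{\left(b \right)} = - \frac{\sqrt{3 + b} \frac{1}{-57}}{2} = - \frac{\sqrt{3 + b} \left(- \frac{1}{57}\right)}{2} = - \frac{\left(- \frac{1}{57}\right) \sqrt{3 + b}}{2} = \frac{\sqrt{3 + b}}{114}$)
$M{\left(I \right)} - f{\left(6 \right)} = \frac{\sqrt{3 - 39}}{114} - \frac{39}{64 \cdot 6} = \frac{\sqrt{-36}}{114} - \frac{39}{64} \cdot \frac{1}{6} = \frac{6 i}{114} - \frac{13}{128} = \frac{i}{19} - \frac{13}{128} = - \frac{13}{128} + \frac{i}{19}$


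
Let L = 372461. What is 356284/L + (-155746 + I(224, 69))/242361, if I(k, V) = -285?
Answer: 28233884233/90270020421 ≈ 0.31277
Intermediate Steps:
356284/L + (-155746 + I(224, 69))/242361 = 356284/372461 + (-155746 - 285)/242361 = 356284*(1/372461) - 156031*1/242361 = 356284/372461 - 156031/242361 = 28233884233/90270020421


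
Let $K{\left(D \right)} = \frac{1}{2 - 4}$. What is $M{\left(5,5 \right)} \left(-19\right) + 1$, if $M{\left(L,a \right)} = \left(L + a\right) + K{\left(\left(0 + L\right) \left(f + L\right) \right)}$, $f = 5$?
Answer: $- \frac{359}{2} \approx -179.5$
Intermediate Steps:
$K{\left(D \right)} = - \frac{1}{2}$ ($K{\left(D \right)} = \frac{1}{-2} = - \frac{1}{2}$)
$M{\left(L,a \right)} = - \frac{1}{2} + L + a$ ($M{\left(L,a \right)} = \left(L + a\right) - \frac{1}{2} = - \frac{1}{2} + L + a$)
$M{\left(5,5 \right)} \left(-19\right) + 1 = \left(- \frac{1}{2} + 5 + 5\right) \left(-19\right) + 1 = \frac{19}{2} \left(-19\right) + 1 = - \frac{361}{2} + 1 = - \frac{359}{2}$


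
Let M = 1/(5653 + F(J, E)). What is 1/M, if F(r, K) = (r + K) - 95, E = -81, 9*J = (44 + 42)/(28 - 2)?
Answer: 640852/117 ≈ 5477.4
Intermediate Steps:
J = 43/117 (J = ((44 + 42)/(28 - 2))/9 = (86/26)/9 = (86*(1/26))/9 = (1/9)*(43/13) = 43/117 ≈ 0.36752)
F(r, K) = -95 + K + r (F(r, K) = (K + r) - 95 = -95 + K + r)
M = 117/640852 (M = 1/(5653 + (-95 - 81 + 43/117)) = 1/(5653 - 20549/117) = 1/(640852/117) = 117/640852 ≈ 0.00018257)
1/M = 1/(117/640852) = 640852/117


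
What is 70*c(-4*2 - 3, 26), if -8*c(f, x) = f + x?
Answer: -525/4 ≈ -131.25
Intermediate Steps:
c(f, x) = -f/8 - x/8 (c(f, x) = -(f + x)/8 = -f/8 - x/8)
70*c(-4*2 - 3, 26) = 70*(-(-4*2 - 3)/8 - ⅛*26) = 70*(-(-8 - 3)/8 - 13/4) = 70*(-⅛*(-11) - 13/4) = 70*(11/8 - 13/4) = 70*(-15/8) = -525/4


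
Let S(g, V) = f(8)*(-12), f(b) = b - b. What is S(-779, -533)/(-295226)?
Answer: 0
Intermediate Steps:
f(b) = 0
S(g, V) = 0 (S(g, V) = 0*(-12) = 0)
S(-779, -533)/(-295226) = 0/(-295226) = 0*(-1/295226) = 0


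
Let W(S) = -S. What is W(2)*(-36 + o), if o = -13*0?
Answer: 72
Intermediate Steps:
o = 0
W(2)*(-36 + o) = (-1*2)*(-36 + 0) = -2*(-36) = 72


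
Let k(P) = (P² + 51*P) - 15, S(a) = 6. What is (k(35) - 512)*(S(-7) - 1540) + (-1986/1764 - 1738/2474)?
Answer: -1385221800049/363678 ≈ -3.8089e+6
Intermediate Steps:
k(P) = -15 + P² + 51*P
(k(35) - 512)*(S(-7) - 1540) + (-1986/1764 - 1738/2474) = ((-15 + 35² + 51*35) - 512)*(6 - 1540) + (-1986/1764 - 1738/2474) = ((-15 + 1225 + 1785) - 512)*(-1534) + (-1986*1/1764 - 1738*1/2474) = (2995 - 512)*(-1534) + (-331/294 - 869/1237) = 2483*(-1534) - 664933/363678 = -3808922 - 664933/363678 = -1385221800049/363678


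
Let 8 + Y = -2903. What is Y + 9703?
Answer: 6792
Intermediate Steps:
Y = -2911 (Y = -8 - 2903 = -2911)
Y + 9703 = -2911 + 9703 = 6792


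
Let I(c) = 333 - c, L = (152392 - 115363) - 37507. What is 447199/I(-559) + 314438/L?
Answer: -33358787/213188 ≈ -156.48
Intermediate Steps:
L = -478 (L = 37029 - 37507 = -478)
447199/I(-559) + 314438/L = 447199/(333 - 1*(-559)) + 314438/(-478) = 447199/(333 + 559) + 314438*(-1/478) = 447199/892 - 157219/239 = -33358787/213188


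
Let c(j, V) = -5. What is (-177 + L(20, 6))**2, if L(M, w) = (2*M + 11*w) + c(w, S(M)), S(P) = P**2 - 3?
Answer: 5776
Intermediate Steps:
S(P) = -3 + P**2
L(M, w) = -5 + 2*M + 11*w (L(M, w) = (2*M + 11*w) - 5 = -5 + 2*M + 11*w)
(-177 + L(20, 6))**2 = (-177 + (-5 + 2*20 + 11*6))**2 = (-177 + (-5 + 40 + 66))**2 = (-177 + 101)**2 = (-76)**2 = 5776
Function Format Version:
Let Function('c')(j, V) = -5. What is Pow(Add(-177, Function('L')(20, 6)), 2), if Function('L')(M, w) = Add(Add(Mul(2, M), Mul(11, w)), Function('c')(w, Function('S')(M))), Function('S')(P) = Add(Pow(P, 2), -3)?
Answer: 5776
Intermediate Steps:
Function('S')(P) = Add(-3, Pow(P, 2))
Function('L')(M, w) = Add(-5, Mul(2, M), Mul(11, w)) (Function('L')(M, w) = Add(Add(Mul(2, M), Mul(11, w)), -5) = Add(-5, Mul(2, M), Mul(11, w)))
Pow(Add(-177, Function('L')(20, 6)), 2) = Pow(Add(-177, Add(-5, Mul(2, 20), Mul(11, 6))), 2) = Pow(Add(-177, Add(-5, 40, 66)), 2) = Pow(Add(-177, 101), 2) = Pow(-76, 2) = 5776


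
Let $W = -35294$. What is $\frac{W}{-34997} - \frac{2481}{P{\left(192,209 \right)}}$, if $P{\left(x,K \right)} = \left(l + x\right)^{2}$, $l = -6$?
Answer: $\frac{378067889}{403585404} \approx 0.93677$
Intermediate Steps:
$P{\left(x,K \right)} = \left(-6 + x\right)^{2}$
$\frac{W}{-34997} - \frac{2481}{P{\left(192,209 \right)}} = - \frac{35294}{-34997} - \frac{2481}{\left(-6 + 192\right)^{2}} = \left(-35294\right) \left(- \frac{1}{34997}\right) - \frac{2481}{186^{2}} = \frac{35294}{34997} - \frac{2481}{34596} = \frac{35294}{34997} - \frac{827}{11532} = \frac{378067889}{403585404}$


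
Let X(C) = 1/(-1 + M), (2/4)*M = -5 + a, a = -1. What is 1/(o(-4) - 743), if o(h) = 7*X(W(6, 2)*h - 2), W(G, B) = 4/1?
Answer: -13/9666 ≈ -0.0013449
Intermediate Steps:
W(G, B) = 4 (W(G, B) = 4*1 = 4)
M = -12 (M = 2*(-5 - 1) = 2*(-6) = -12)
X(C) = -1/13 (X(C) = 1/(-1 - 12) = 1/(-13) = -1/13)
o(h) = -7/13 (o(h) = 7*(-1/13) = -7/13)
1/(o(-4) - 743) = 1/(-7/13 - 743) = 1/(-9666/13) = -13/9666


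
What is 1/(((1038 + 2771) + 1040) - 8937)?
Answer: -1/4088 ≈ -0.00024462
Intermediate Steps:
1/(((1038 + 2771) + 1040) - 8937) = 1/((3809 + 1040) - 8937) = 1/(4849 - 8937) = 1/(-4088) = -1/4088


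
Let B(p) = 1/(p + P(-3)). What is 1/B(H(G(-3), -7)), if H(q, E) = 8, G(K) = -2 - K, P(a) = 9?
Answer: 17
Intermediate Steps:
B(p) = 1/(9 + p) (B(p) = 1/(p + 9) = 1/(9 + p))
1/B(H(G(-3), -7)) = 1/(1/(9 + 8)) = 1/(1/17) = 17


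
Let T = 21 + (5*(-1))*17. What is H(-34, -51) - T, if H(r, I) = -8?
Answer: 56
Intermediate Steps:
T = -64 (T = 21 - 5*17 = 21 - 85 = -64)
H(-34, -51) - T = -8 - 1*(-64) = -8 + 64 = 56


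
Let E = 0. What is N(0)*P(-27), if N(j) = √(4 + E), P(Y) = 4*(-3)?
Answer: -24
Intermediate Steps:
P(Y) = -12
N(j) = 2 (N(j) = √(4 + 0) = √4 = 2)
N(0)*P(-27) = 2*(-12) = -24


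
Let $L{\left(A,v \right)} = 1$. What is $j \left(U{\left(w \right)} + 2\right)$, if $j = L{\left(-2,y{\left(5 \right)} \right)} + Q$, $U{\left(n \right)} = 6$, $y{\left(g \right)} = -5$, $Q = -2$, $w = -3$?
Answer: $-8$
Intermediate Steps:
$j = -1$ ($j = 1 - 2 = -1$)
$j \left(U{\left(w \right)} + 2\right) = - (6 + 2) = \left(-1\right) 8 = -8$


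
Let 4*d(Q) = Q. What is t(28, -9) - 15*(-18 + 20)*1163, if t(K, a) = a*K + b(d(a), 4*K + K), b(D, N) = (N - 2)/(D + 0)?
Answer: -105610/3 ≈ -35203.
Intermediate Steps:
d(Q) = Q/4
b(D, N) = (-2 + N)/D
t(K, a) = K*a + 4*(-2 + 5*K)/a (t(K, a) = a*K + (-2 + (4*K + K))/((a/4)) = K*a + (4/a)*(-2 + 5*K) = K*a + 4*(-2 + 5*K)/a)
t(28, -9) - 15*(-18 + 20)*1163 = (-8 + 20*28 + 28*(-9)²)/(-9) - 15*(-18 + 20)*1163 = -(-8 + 560 + 28*81)/9 - 15*2*1163 = -(-8 + 560 + 2268)/9 - 30*1163 = -⅑*2820 - 34890 = -940/3 - 34890 = -105610/3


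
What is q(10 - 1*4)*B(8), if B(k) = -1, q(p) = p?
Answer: -6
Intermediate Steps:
q(10 - 1*4)*B(8) = (10 - 1*4)*(-1) = (10 - 4)*(-1) = 6*(-1) = -6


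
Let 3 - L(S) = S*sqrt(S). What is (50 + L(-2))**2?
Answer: 2801 + 212*I*sqrt(2) ≈ 2801.0 + 299.81*I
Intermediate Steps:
L(S) = 3 - S**(3/2) (L(S) = 3 - S*sqrt(S) = 3 - S**(3/2))
(50 + L(-2))**2 = (50 + (3 - (-2)**(3/2)))**2 = (50 + (3 - (-2)*I*sqrt(2)))**2 = (50 + (3 + 2*I*sqrt(2)))**2 = (53 + 2*I*sqrt(2))**2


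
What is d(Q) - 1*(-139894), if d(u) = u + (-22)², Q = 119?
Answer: 140497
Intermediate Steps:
d(u) = 484 + u (d(u) = u + 484 = 484 + u)
d(Q) - 1*(-139894) = (484 + 119) - 1*(-139894) = 603 + 139894 = 140497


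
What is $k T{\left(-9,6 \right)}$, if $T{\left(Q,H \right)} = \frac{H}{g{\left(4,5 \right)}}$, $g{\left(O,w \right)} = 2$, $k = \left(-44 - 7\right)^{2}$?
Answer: $7803$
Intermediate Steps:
$k = 2601$ ($k = \left(-51\right)^{2} = 2601$)
$T{\left(Q,H \right)} = \frac{H}{2}$
$k T{\left(-9,6 \right)} = 2601 \cdot \frac{1}{2} \cdot 6 = 2601 \cdot 3 = 7803$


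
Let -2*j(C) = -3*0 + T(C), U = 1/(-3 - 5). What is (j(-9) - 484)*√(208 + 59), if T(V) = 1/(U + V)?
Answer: -35328*√267/73 ≈ -7907.7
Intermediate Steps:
U = -⅛ (U = 1/(-8) = -⅛ ≈ -0.12500)
T(V) = 1/(-⅛ + V)
j(C) = -4/(-1 + 8*C) (j(C) = -(-3*0 + 8/(-1 + 8*C))/2 = -(0 + 8/(-1 + 8*C))/2 = -4/(-1 + 8*C))
(j(-9) - 484)*√(208 + 59) = (-4/(-1 + 8*(-9)) - 484)*√(208 + 59) = (-4/(-1 - 72) - 484)*√267 = (-4/(-73) - 484)*√267 = (-4*(-1/73) - 484)*√267 = (4/73 - 484)*√267 = -35328*√267/73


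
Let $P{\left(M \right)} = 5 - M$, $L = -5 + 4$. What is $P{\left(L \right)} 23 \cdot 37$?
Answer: $5106$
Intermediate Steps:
$L = -1$
$P{\left(L \right)} 23 \cdot 37 = \left(5 - -1\right) 23 \cdot 37 = \left(5 + 1\right) 23 \cdot 37 = 6 \cdot 23 \cdot 37 = 138 \cdot 37 = 5106$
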